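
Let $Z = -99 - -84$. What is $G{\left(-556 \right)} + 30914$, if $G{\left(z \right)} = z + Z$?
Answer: $30343$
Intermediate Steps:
$Z = -15$ ($Z = -99 + 84 = -15$)
$G{\left(z \right)} = -15 + z$ ($G{\left(z \right)} = z - 15 = -15 + z$)
$G{\left(-556 \right)} + 30914 = \left(-15 - 556\right) + 30914 = -571 + 30914 = 30343$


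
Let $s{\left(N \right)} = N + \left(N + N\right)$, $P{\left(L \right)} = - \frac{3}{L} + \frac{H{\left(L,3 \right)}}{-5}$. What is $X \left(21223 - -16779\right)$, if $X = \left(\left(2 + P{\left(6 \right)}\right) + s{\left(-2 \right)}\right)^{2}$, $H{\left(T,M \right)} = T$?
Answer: $\frac{61734249}{50} \approx 1.2347 \cdot 10^{6}$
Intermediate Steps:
$P{\left(L \right)} = - \frac{3}{L} - \frac{L}{5}$ ($P{\left(L \right)} = - \frac{3}{L} + \frac{L}{-5} = - \frac{3}{L} + L \left(- \frac{1}{5}\right) = - \frac{3}{L} - \frac{L}{5}$)
$s{\left(N \right)} = 3 N$ ($s{\left(N \right)} = N + 2 N = 3 N$)
$X = \frac{3249}{100}$ ($X = \left(\left(2 - \left(\frac{6}{5} + \frac{3}{6}\right)\right) + 3 \left(-2\right)\right)^{2} = \left(\left(2 - \frac{17}{10}\right) - 6\right)^{2} = \left(\frac{3}{10} - 6\right)^{2} = \left(- \frac{57}{10}\right)^{2} = \frac{3249}{100} \approx 32.49$)
$X \left(21223 - -16779\right) = \frac{3249 \left(21223 - -16779\right)}{100} = \frac{3249 \left(21223 + 16779\right)}{100} = \frac{3249}{100} \cdot 38002 = \frac{61734249}{50}$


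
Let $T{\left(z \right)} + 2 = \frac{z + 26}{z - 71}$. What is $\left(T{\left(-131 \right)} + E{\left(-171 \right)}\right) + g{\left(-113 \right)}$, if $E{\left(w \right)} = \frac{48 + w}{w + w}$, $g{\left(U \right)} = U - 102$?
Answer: $- \frac{1244206}{5757} \approx -216.12$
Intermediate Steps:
$T{\left(z \right)} = -2 + \frac{26 + z}{-71 + z}$ ($T{\left(z \right)} = -2 + \frac{z + 26}{z - 71} = -2 + \frac{26 + z}{-71 + z}$)
$g{\left(U \right)} = -102 + U$
$E{\left(w \right)} = \frac{48 + w}{2 w}$
$\left(T{\left(-131 \right)} + E{\left(-171 \right)}\right) + g{\left(-113 \right)} = \left(\frac{168 - -131}{-71 - 131} + \frac{48 - 171}{2 \left(-171\right)}\right) - 215 = \left(\frac{168 + 131}{-202} + \frac{1}{2} \left(- \frac{1}{171}\right) \left(-123\right)\right) - 215 = \left(\left(- \frac{1}{202}\right) 299 + \frac{41}{114}\right) - 215 = \left(- \frac{299}{202} + \frac{41}{114}\right) - 215 = - \frac{6451}{5757} - 215 = - \frac{1244206}{5757}$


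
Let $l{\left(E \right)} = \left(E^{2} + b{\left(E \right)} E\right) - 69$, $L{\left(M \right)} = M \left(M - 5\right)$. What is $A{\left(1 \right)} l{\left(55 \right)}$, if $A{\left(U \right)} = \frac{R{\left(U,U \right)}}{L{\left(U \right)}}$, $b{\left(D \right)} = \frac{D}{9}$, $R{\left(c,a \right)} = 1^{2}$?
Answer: $- \frac{29629}{36} \approx -823.03$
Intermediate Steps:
$L{\left(M \right)} = M \left(-5 + M\right)$
$R{\left(c,a \right)} = 1$
$b{\left(D \right)} = \frac{D}{9}$ ($b{\left(D \right)} = D \frac{1}{9} = \frac{D}{9}$)
$l{\left(E \right)} = -69 + \frac{10 E^{2}}{9}$ ($l{\left(E \right)} = \left(E^{2} + \frac{E}{9} E\right) - 69 = \left(E^{2} + \frac{E^{2}}{9}\right) - 69 = \frac{10 E^{2}}{9} - 69 = -69 + \frac{10 E^{2}}{9}$)
$A{\left(U \right)} = \frac{1}{U \left(-5 + U\right)}$ ($A{\left(U \right)} = 1 \frac{1}{U \left(-5 + U\right)} = \frac{1}{U \left(-5 + U\right)}$)
$A{\left(1 \right)} l{\left(55 \right)} = \frac{1}{1 \left(-5 + 1\right)} \left(-69 + \frac{10 \cdot 55^{2}}{9}\right) = 1 \frac{1}{-4} \left(-69 + \frac{10}{9} \cdot 3025\right) = 1 \left(- \frac{1}{4}\right) \left(-69 + \frac{30250}{9}\right) = \left(- \frac{1}{4}\right) \frac{29629}{9} = - \frac{29629}{36}$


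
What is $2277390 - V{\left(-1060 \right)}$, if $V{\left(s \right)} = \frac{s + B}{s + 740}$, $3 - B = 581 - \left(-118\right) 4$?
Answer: $\frac{72876269}{32} \approx 2.2774 \cdot 10^{6}$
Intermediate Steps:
$B = -1050$ ($B = 3 - \left(581 - \left(-118\right) 4\right) = 3 - \left(581 - -472\right) = 3 - \left(581 + 472\right) = 3 - 1053 = -1050$)
$V{\left(s \right)} = \frac{-1050 + s}{740 + s}$ ($V{\left(s \right)} = \frac{s - 1050}{s + 740} = \frac{-1050 + s}{740 + s}$)
$2277390 - V{\left(-1060 \right)} = 2277390 - \frac{-1050 - 1060}{740 - 1060} = 2277390 - \frac{1}{-320} \left(-2110\right) = 2277390 - \left(- \frac{1}{320}\right) \left(-2110\right) = 2277390 - \frac{211}{32} = \frac{72876269}{32}$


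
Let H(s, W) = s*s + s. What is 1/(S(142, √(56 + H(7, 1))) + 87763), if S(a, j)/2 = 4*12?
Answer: 1/87859 ≈ 1.1382e-5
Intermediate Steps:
H(s, W) = s + s² (H(s, W) = s² + s = s + s²)
S(a, j) = 96 (S(a, j) = 2*(4*12) = 2*48 = 96)
1/(S(142, √(56 + H(7, 1))) + 87763) = 1/(96 + 87763) = 1/87859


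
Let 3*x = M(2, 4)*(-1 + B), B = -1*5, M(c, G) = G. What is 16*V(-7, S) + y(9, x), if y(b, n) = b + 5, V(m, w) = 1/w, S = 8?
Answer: 16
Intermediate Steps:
B = -5
x = -8 (x = (4*(-1 - 5))/3 = (4*(-6))/3 = (1/3)*(-24) = -8)
y(b, n) = 5 + b
16*V(-7, S) + y(9, x) = 16/8 + (5 + 9) = 16*(1/8) + 14 = 2 + 14 = 16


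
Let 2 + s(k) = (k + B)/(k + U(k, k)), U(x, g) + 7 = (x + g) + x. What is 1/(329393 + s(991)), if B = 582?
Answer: 3957/1303401760 ≈ 3.0359e-6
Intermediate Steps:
U(x, g) = -7 + g + 2*x (U(x, g) = -7 + ((x + g) + x) = -7 + ((g + x) + x) = -7 + (g + 2*x) = -7 + g + 2*x)
s(k) = -2 + (582 + k)/(-7 + 4*k) (s(k) = -2 + (k + 582)/(k + (-7 + k + 2*k)) = -2 + (582 + k)/(k + (-7 + 3*k)) = -2 + (582 + k)/(-7 + 4*k))
1/(329393 + s(991)) = 1/(329393 + (596 - 7*991)/(-7 + 4*991)) = 1/(329393 + (596 - 6937)/(-7 + 3964)) = 1/(329393 - 6341/3957) = 1/(1303401760/3957) = 3957/1303401760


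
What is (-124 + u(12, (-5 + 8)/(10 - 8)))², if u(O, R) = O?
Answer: 12544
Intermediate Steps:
(-124 + u(12, (-5 + 8)/(10 - 8)))² = (-124 + 12)² = (-112)² = 12544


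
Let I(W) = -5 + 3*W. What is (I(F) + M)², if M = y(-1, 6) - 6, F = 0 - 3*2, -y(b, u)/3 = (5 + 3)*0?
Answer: 841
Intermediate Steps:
y(b, u) = 0 (y(b, u) = -3*(5 + 3)*0 = -24*0 = -3*0 = 0)
F = -6 (F = 0 - 6 = -6)
M = -6 (M = 0 - 6 = -6)
(I(F) + M)² = ((-5 + 3*(-6)) - 6)² = ((-5 - 18) - 6)² = (-23 - 6)² = (-29)² = 841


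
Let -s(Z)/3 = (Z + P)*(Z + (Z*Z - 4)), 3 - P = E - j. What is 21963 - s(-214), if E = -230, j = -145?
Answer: -17206521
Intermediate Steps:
P = 88 (P = 3 - (-230 - 1*(-145)) = 3 - (-230 + 145) = 3 - 1*(-85) = 3 + 85 = 88)
s(Z) = -3*(88 + Z)*(-4 + Z + Z**2) (s(Z) = -3*(Z + 88)*(Z + (Z*Z - 4)) = -3*(88 + Z)*(Z + (Z**2 - 4)) = -3*(88 + Z)*(Z + (-4 + Z**2)) = -3*(88 + Z)*(-4 + Z + Z**2))
21963 - s(-214) = 21963 - (1056 - 267*(-214)**2 - 252*(-214) - 3*(-214)**3) = 21963 - (1056 - 267*45796 + 53928 - 3*(-9800344)) = 21963 - (1056 - 12227532 + 53928 + 29401032) = 21963 - 1*17228484 = 21963 - 17228484 = -17206521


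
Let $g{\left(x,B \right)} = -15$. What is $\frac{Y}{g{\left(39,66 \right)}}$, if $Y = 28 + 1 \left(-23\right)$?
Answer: $- \frac{1}{3} \approx -0.33333$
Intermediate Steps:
$Y = 5$ ($Y = 28 - 23 = 5$)
$\frac{Y}{g{\left(39,66 \right)}} = \frac{5}{-15} = 5 \left(- \frac{1}{15}\right) = - \frac{1}{3}$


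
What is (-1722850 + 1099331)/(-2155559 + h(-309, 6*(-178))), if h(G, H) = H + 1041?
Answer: 623519/2155586 ≈ 0.28926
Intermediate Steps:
h(G, H) = 1041 + H
(-1722850 + 1099331)/(-2155559 + h(-309, 6*(-178))) = (-1722850 + 1099331)/(-2155559 + (1041 + 6*(-178))) = -623519/(-2155559 + (1041 - 1068)) = -623519/(-2155559 - 27) = -623519/(-2155586) = -623519*(-1/2155586) = 623519/2155586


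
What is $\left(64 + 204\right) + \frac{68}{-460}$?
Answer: $\frac{30803}{115} \approx 267.85$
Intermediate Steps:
$\left(64 + 204\right) + \frac{68}{-460} = 268 + 68 \left(- \frac{1}{460}\right) = 268 - \frac{17}{115} = \frac{30803}{115}$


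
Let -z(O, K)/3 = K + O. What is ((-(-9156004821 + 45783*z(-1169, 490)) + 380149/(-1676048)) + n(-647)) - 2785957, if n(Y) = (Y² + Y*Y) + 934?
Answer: 1380575524118001/152368 ≈ 9.0608e+9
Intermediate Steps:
z(O, K) = -3*K - 3*O (z(O, K) = -3*(K + O) = -3*K - 3*O)
n(Y) = 934 + 2*Y² (n(Y) = (Y² + Y²) + 934 = 2*Y² + 934 = 934 + 2*Y²)
((-(-9156004821 + 45783*z(-1169, 490)) + 380149/(-1676048)) + n(-647)) - 2785957 = ((-45783/(1/(-199987 + (-3*490 - 3*(-1169)))) + 380149/(-1676048)) + (934 + 2*(-647)²)) - 2785957 = ((-45783/(1/(-199987 + (-1470 + 3507))) + 380149*(-1/1676048)) + (934 + 2*418609)) - 2785957 = ((-45783/(1/(-199987 + 2037)) - 34559/152368) + (934 + 837218)) - 2785957 = ((-45783/(1/(-197950)) - 34559/152368) + 838152) - 2785957 = ((-45783/(-1/197950) - 34559/152368) + 838152) - 2785957 = ((-45783*(-197950) - 34559/152368) + 838152) - 2785957 = ((9062744850 - 34559/152368) + 838152) - 2785957 = (1380872307270241/152368 + 838152) - 2785957 = 1381000014814177/152368 - 2785957 = 1380575524118001/152368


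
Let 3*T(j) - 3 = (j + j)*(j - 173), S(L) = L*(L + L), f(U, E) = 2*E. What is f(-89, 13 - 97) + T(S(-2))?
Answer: -1047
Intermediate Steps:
S(L) = 2*L² (S(L) = L*(2*L) = 2*L²)
T(j) = 1 + 2*j*(-173 + j)/3 (T(j) = 1 + ((j + j)*(j - 173))/3 = 1 + ((2*j)*(-173 + j))/3 = 1 + (2*j*(-173 + j))/3 = 1 + 2*j*(-173 + j)/3)
f(-89, 13 - 97) + T(S(-2)) = 2*(13 - 97) + (1 - 692*(-2)²/3 + 2*(2*(-2)²)²/3) = 2*(-84) + (1 - 692*4/3 + 2*(2*4)²/3) = -168 + (1 - 346/3*8 + (⅔)*8²) = -168 + (1 - 2768/3 + (⅔)*64) = -168 + (1 - 2768/3 + 128/3) = -168 - 879 = -1047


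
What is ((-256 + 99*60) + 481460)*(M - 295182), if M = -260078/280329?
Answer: -822660303751136/5721 ≈ -1.4380e+11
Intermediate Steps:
M = -37154/40047 (M = -260078*1/280329 = -37154/40047 ≈ -0.92776)
((-256 + 99*60) + 481460)*(M - 295182) = ((-256 + 99*60) + 481460)*(-37154/40047 - 295182) = ((-256 + 5940) + 481460)*(-11821190708/40047) = (5684 + 481460)*(-11821190708/40047) = 487144*(-11821190708/40047) = -822660303751136/5721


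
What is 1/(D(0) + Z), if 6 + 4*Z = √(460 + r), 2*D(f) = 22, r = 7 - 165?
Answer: 76/571 - 2*√302/571 ≈ 0.072231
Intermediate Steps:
r = -158
D(f) = 11 (D(f) = (½)*22 = 11)
Z = -3/2 + √302/4 (Z = -3/2 + √(460 - 158)/4 = -3/2 + √302/4 ≈ 2.8445)
1/(D(0) + Z) = 1/(11 + (-3/2 + √302/4)) = 1/(19/2 + √302/4)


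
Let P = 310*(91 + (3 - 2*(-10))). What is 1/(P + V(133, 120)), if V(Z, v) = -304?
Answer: 1/35036 ≈ 2.8542e-5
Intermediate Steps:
P = 35340 (P = 310*(91 + (3 + 20)) = 310*(91 + 23) = 310*114 = 35340)
1/(P + V(133, 120)) = 1/(35340 - 304) = 1/35036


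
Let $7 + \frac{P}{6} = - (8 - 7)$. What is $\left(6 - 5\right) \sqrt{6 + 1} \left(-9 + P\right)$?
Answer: $- 57 \sqrt{7} \approx -150.81$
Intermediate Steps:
$P = -48$ ($P = -42 + 6 \left(- (8 - 7)\right) = -42 + 6 \left(\left(-1\right) 1\right) = -42 + 6 \left(-1\right) = -42 - 6 = -48$)
$\left(6 - 5\right) \sqrt{6 + 1} \left(-9 + P\right) = \left(6 - 5\right) \sqrt{6 + 1} \left(-9 - 48\right) = 1 \sqrt{7} \left(-57\right) = \sqrt{7} \left(-57\right) = - 57 \sqrt{7}$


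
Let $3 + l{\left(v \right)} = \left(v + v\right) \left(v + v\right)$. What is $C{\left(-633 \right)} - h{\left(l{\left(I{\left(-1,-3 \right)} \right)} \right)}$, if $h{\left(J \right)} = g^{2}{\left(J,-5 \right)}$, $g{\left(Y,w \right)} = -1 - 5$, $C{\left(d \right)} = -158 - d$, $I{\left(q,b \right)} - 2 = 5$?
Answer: $439$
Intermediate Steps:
$I{\left(q,b \right)} = 7$ ($I{\left(q,b \right)} = 2 + 5 = 7$)
$g{\left(Y,w \right)} = -6$
$l{\left(v \right)} = -3 + 4 v^{2}$ ($l{\left(v \right)} = -3 + \left(v + v\right) \left(v + v\right) = -3 + 2 v 2 v = -3 + 4 v^{2}$)
$h{\left(J \right)} = 36$ ($h{\left(J \right)} = \left(-6\right)^{2} = 36$)
$C{\left(-633 \right)} - h{\left(l{\left(I{\left(-1,-3 \right)} \right)} \right)} = \left(-158 - -633\right) - 36 = \left(-158 + 633\right) - 36 = 475 - 36 = 439$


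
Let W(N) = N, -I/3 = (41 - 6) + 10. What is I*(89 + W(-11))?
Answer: -10530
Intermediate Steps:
I = -135 (I = -3*((41 - 6) + 10) = -3*(35 + 10) = -3*45 = -135)
I*(89 + W(-11)) = -135*(89 - 11) = -135*78 = -10530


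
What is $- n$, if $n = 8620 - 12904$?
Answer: $4284$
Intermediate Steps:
$n = -4284$ ($n = 8620 - 12904 = -4284$)
$- n = \left(-1\right) \left(-4284\right) = 4284$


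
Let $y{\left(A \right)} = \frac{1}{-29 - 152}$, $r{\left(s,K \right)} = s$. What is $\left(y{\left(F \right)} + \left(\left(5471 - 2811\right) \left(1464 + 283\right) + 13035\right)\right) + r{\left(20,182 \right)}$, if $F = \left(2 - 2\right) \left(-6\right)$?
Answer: $\frac{843473574}{181} \approx 4.6601 \cdot 10^{6}$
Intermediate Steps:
$F = 0$ ($F = 0 \left(-6\right) = 0$)
$y{\left(A \right)} = - \frac{1}{181}$ ($y{\left(A \right)} = \frac{1}{-181} = - \frac{1}{181}$)
$\left(y{\left(F \right)} + \left(\left(5471 - 2811\right) \left(1464 + 283\right) + 13035\right)\right) + r{\left(20,182 \right)} = \left(- \frac{1}{181} + \left(\left(5471 - 2811\right) \left(1464 + 283\right) + 13035\right)\right) + 20 = \left(- \frac{1}{181} + \left(2660 \cdot 1747 + 13035\right)\right) + 20 = \left(- \frac{1}{181} + \left(4647020 + 13035\right)\right) + 20 = \left(- \frac{1}{181} + 4660055\right) + 20 = \frac{843469954}{181} + 20 = \frac{843473574}{181}$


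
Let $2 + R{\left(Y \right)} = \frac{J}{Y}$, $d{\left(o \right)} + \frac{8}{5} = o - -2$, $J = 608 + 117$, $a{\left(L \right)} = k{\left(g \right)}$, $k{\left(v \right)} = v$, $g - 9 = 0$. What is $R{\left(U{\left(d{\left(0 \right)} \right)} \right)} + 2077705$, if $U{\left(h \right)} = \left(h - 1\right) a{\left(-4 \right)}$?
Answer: $\frac{56094356}{27} \approx 2.0776 \cdot 10^{6}$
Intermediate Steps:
$g = 9$ ($g = 9 + 0 = 9$)
$a{\left(L \right)} = 9$
$J = 725$
$d{\left(o \right)} = \frac{2}{5} + o$ ($d{\left(o \right)} = - \frac{8}{5} + \left(o - -2\right) = - \frac{8}{5} + \left(o + 2\right) = - \frac{8}{5} + \left(2 + o\right) = \frac{2}{5} + o$)
$U{\left(h \right)} = -9 + 9 h$ ($U{\left(h \right)} = \left(h - 1\right) 9 = \left(-1 + h\right) 9 = -9 + 9 h$)
$R{\left(Y \right)} = -2 + \frac{725}{Y}$
$R{\left(U{\left(d{\left(0 \right)} \right)} \right)} + 2077705 = \left(-2 + \frac{725}{-9 + 9 \left(\frac{2}{5} + 0\right)}\right) + 2077705 = \left(-2 + \frac{725}{-9 + 9 \cdot \frac{2}{5}}\right) + 2077705 = \left(-2 + \frac{725}{-9 + \frac{18}{5}}\right) + 2077705 = \left(-2 + \frac{725}{- \frac{27}{5}}\right) + 2077705 = \left(-2 + 725 \left(- \frac{5}{27}\right)\right) + 2077705 = \left(-2 - \frac{3625}{27}\right) + 2077705 = - \frac{3679}{27} + 2077705 = \frac{56094356}{27}$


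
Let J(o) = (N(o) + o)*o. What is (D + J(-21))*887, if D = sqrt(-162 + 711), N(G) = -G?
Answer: 2661*sqrt(61) ≈ 20783.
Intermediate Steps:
J(o) = 0 (J(o) = (-o + o)*o = 0*o = 0)
D = 3*sqrt(61) (D = sqrt(549) = 3*sqrt(61) ≈ 23.431)
(D + J(-21))*887 = (3*sqrt(61) + 0)*887 = (3*sqrt(61))*887 = 2661*sqrt(61)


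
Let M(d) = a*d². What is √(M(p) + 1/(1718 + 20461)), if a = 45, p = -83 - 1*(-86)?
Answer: 4*√12451423674/22179 ≈ 20.125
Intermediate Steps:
p = 3 (p = -83 + 86 = 3)
M(d) = 45*d²
√(M(p) + 1/(1718 + 20461)) = √(45*3² + 1/(1718 + 20461)) = √(45*9 + 1/22179) = √(405 + 1/22179) = √(8982496/22179) = 4*√12451423674/22179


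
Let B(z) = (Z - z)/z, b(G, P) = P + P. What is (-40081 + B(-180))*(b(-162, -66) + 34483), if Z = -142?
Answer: -123914671459/90 ≈ -1.3768e+9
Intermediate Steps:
b(G, P) = 2*P
B(z) = (-142 - z)/z
(-40081 + B(-180))*(b(-162, -66) + 34483) = (-40081 + (-142 - 1*(-180))/(-180))*(2*(-66) + 34483) = (-40081 - (-142 + 180)/180)*(-132 + 34483) = (-40081 - 1/180*38)*34351 = (-40081 - 19/90)*34351 = -3607309/90*34351 = -123914671459/90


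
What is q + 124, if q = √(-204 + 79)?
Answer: 124 + 5*I*√5 ≈ 124.0 + 11.18*I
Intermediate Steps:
q = 5*I*√5 (q = √(-125) = 5*I*√5 ≈ 11.18*I)
q + 124 = 5*I*√5 + 124 = 124 + 5*I*√5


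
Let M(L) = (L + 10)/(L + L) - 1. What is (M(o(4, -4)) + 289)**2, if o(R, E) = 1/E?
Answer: 288369/4 ≈ 72092.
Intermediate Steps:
M(L) = -1 + (10 + L)/(2*L) (M(L) = (10 + L)/((2*L)) - 1 = (10 + L)*(1/(2*L)) - 1 = (10 + L)/(2*L) - 1 = -1 + (10 + L)/(2*L))
(M(o(4, -4)) + 289)**2 = ((10 - 1/(-4))/(2*(1/(-4))) + 289)**2 = ((10 - 1*(-1/4))/(2*(-1/4)) + 289)**2 = ((1/2)*(-4)*(10 + 1/4) + 289)**2 = ((1/2)*(-4)*(41/4) + 289)**2 = (-41/2 + 289)**2 = (537/2)**2 = 288369/4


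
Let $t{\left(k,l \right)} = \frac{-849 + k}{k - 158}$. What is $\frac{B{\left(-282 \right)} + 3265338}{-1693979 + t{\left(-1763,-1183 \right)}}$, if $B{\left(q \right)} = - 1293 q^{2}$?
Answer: $\frac{63751070558}{1084710349} \approx 58.772$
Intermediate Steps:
$t{\left(k,l \right)} = \frac{-849 + k}{-158 + k}$
$\frac{B{\left(-282 \right)} + 3265338}{-1693979 + t{\left(-1763,-1183 \right)}} = \frac{- 1293 \left(-282\right)^{2} + 3265338}{-1693979 + \frac{-849 - 1763}{-158 - 1763}} = \frac{\left(-1293\right) 79524 + 3265338}{-1693979 + \frac{1}{-1921} \left(-2612\right)} = \frac{-102824532 + 3265338}{-1693979 - - \frac{2612}{1921}} = - \frac{99559194}{-1693979 + \frac{2612}{1921}} = - \frac{99559194}{- \frac{3254131047}{1921}} = \left(-99559194\right) \left(- \frac{1921}{3254131047}\right) = \frac{63751070558}{1084710349}$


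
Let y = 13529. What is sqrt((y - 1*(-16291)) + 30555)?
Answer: 5*sqrt(2415) ≈ 245.71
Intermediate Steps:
sqrt((y - 1*(-16291)) + 30555) = sqrt((13529 - 1*(-16291)) + 30555) = sqrt((13529 + 16291) + 30555) = sqrt(29820 + 30555) = sqrt(60375) = 5*sqrt(2415)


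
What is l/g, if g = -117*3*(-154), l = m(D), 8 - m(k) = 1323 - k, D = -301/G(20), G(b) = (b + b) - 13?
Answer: -17903/729729 ≈ -0.024534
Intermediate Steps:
G(b) = -13 + 2*b (G(b) = 2*b - 13 = -13 + 2*b)
D = -301/27 (D = -301/(-13 + 2*20) = -301/(-13 + 40) = -301/27 ≈ -11.148)
m(k) = -1315 + k (m(k) = 8 - (1323 - k) = 8 + (-1323 + k) = -1315 + k)
l = -35806/27 (l = -1315 - 301/27 = -35806/27 ≈ -1326.1)
g = 54054 (g = -351*(-154) = 54054)
l/g = -35806/27/54054 = -35806/27*1/54054 = -17903/729729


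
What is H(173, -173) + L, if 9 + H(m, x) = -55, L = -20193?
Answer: -20257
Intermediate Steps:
H(m, x) = -64 (H(m, x) = -9 - 55 = -64)
H(173, -173) + L = -64 - 20193 = -20257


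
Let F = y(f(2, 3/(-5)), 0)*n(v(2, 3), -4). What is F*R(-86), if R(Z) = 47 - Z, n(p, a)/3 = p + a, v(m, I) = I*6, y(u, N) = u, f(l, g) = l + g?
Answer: 39102/5 ≈ 7820.4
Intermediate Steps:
f(l, g) = g + l
v(m, I) = 6*I
n(p, a) = 3*a + 3*p (n(p, a) = 3*(p + a) = 3*(a + p) = 3*a + 3*p)
F = 294/5 (F = (3/(-5) + 2)*(3*(-4) + 3*(6*3)) = (3*(-⅕) + 2)*(-12 + 3*18) = (-⅗ + 2)*(-12 + 54) = (7/5)*42 = 294/5 ≈ 58.800)
F*R(-86) = 294*(47 - 1*(-86))/5 = 294*(47 + 86)/5 = (294/5)*133 = 39102/5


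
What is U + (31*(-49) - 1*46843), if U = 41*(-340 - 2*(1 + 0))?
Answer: -62384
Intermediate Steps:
U = -14022 (U = 41*(-340 - 2*1) = 41*(-340 - 2) = 41*(-342) = -14022)
U + (31*(-49) - 1*46843) = -14022 + (31*(-49) - 1*46843) = -14022 + (-1519 - 46843) = -14022 - 48362 = -62384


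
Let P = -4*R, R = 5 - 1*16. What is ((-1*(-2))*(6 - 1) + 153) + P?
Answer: 207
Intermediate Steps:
R = -11 (R = 5 - 16 = -11)
P = 44 (P = -4*(-11) = 44)
((-1*(-2))*(6 - 1) + 153) + P = ((-1*(-2))*(6 - 1) + 153) + 44 = (2*5 + 153) + 44 = (10 + 153) + 44 = 163 + 44 = 207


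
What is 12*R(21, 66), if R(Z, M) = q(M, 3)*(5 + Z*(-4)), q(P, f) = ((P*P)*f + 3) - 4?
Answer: -12387516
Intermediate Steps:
q(P, f) = -1 + f*P**2 (q(P, f) = (P**2*f + 3) - 4 = (f*P**2 + 3) - 4 = (3 + f*P**2) - 4 = -1 + f*P**2)
R(Z, M) = (-1 + 3*M**2)*(5 - 4*Z) (R(Z, M) = (-1 + 3*M**2)*(5 + Z*(-4)) = (-1 + 3*M**2)*(5 - 4*Z))
12*R(21, 66) = 12*(-(-1 + 3*66**2)*(-5 + 4*21)) = 12*(-(-1 + 3*4356)*(-5 + 84)) = 12*(-1*(-1 + 13068)*79) = 12*(-1*13067*79) = 12*(-1032293) = -12387516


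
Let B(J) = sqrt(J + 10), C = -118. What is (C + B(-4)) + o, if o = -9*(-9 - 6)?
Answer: 17 + sqrt(6) ≈ 19.449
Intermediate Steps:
o = 135 (o = -9*(-15) = 135)
B(J) = sqrt(10 + J)
(C + B(-4)) + o = (-118 + sqrt(10 - 4)) + 135 = (-118 + sqrt(6)) + 135 = 17 + sqrt(6)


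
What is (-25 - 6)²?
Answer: 961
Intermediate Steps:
(-25 - 6)² = (-31)² = 961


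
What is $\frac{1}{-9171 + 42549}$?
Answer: $\frac{1}{33378} \approx 2.996 \cdot 10^{-5}$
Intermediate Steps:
$\frac{1}{-9171 + 42549} = \frac{1}{33378}$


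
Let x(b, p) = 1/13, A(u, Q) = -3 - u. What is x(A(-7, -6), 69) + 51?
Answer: 664/13 ≈ 51.077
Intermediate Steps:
x(b, p) = 1/13
x(A(-7, -6), 69) + 51 = 1/13 + 51 = 664/13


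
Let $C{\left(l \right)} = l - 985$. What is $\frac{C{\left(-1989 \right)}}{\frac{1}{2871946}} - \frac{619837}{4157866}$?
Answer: $- \frac{35513029550019701}{4157866} \approx -8.5412 \cdot 10^{9}$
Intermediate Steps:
$C{\left(l \right)} = -985 + l$
$\frac{C{\left(-1989 \right)}}{\frac{1}{2871946}} - \frac{619837}{4157866} = \frac{-985 - 1989}{\frac{1}{2871946}} - \frac{619837}{4157866} = - 2974 \frac{1}{\frac{1}{2871946}} - \frac{619837}{4157866} = \left(-2974\right) 2871946 - \frac{619837}{4157866} = -8541167404 - \frac{619837}{4157866} = - \frac{35513029550019701}{4157866}$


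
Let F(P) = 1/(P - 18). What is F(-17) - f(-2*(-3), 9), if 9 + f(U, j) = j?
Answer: -1/35 ≈ -0.028571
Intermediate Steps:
F(P) = 1/(-18 + P)
f(U, j) = -9 + j
F(-17) - f(-2*(-3), 9) = 1/(-18 - 17) - (-9 + 9) = 1/(-35) - 1*0 = -1/35 + 0 = -1/35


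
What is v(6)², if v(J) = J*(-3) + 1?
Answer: 289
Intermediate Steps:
v(J) = 1 - 3*J (v(J) = -3*J + 1 = 1 - 3*J)
v(6)² = (1 - 3*6)² = (1 - 18)² = (-17)² = 289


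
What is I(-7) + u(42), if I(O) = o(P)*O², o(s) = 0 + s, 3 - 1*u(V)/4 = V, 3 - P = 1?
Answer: -58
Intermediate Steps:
P = 2 (P = 3 - 1*1 = 3 - 1 = 2)
u(V) = 12 - 4*V
o(s) = s
I(O) = 2*O²
I(-7) + u(42) = 2*(-7)² + (12 - 4*42) = 2*49 + (12 - 168) = 98 - 156 = -58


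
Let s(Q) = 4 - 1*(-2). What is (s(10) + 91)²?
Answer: 9409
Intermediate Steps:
s(Q) = 6 (s(Q) = 4 + 2 = 6)
(s(10) + 91)² = (6 + 91)² = 97² = 9409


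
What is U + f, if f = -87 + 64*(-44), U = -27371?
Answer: -30274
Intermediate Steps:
f = -2903 (f = -87 - 2816 = -2903)
U + f = -27371 - 2903 = -30274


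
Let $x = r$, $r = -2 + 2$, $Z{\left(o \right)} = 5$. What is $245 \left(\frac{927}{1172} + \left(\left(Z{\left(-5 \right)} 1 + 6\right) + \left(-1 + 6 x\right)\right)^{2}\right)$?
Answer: $\frac{28941115}{1172} \approx 24694.0$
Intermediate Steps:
$r = 0$
$x = 0$
$245 \left(\frac{927}{1172} + \left(\left(Z{\left(-5 \right)} 1 + 6\right) + \left(-1 + 6 x\right)\right)^{2}\right) = 245 \left(\frac{927}{1172} + \left(\left(5 \cdot 1 + 6\right) + \left(-1 + 6 \cdot 0\right)\right)^{2}\right) = 245 \left(927 \cdot \frac{1}{1172} + \left(\left(5 + 6\right) + \left(-1 + 0\right)\right)^{2}\right) = 245 \left(\frac{927}{1172} + \left(11 - 1\right)^{2}\right) = 245 \left(\frac{927}{1172} + 10^{2}\right) = 245 \left(\frac{927}{1172} + 100\right) = 245 \cdot \frac{118127}{1172} = \frac{28941115}{1172}$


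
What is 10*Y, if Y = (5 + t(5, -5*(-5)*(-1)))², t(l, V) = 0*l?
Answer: 250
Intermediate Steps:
t(l, V) = 0
Y = 25 (Y = (5 + 0)² = 5² = 25)
10*Y = 10*25 = 250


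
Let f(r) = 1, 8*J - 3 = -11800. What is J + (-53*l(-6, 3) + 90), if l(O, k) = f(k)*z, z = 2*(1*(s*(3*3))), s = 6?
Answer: -56869/8 ≈ -7108.6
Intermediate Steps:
J = -11797/8 (J = 3/8 + (⅛)*(-11800) = 3/8 - 1475 = -11797/8 ≈ -1474.6)
z = 108 (z = 2*(1*(6*(3*3))) = 2*(1*(6*9)) = 2*(1*54) = 2*54 = 108)
l(O, k) = 108 (l(O, k) = 1*108 = 108)
J + (-53*l(-6, 3) + 90) = -11797/8 + (-53*108 + 90) = -11797/8 + (-5724 + 90) = -11797/8 - 5634 = -56869/8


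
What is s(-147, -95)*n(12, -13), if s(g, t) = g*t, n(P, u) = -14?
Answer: -195510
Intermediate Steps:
s(-147, -95)*n(12, -13) = -147*(-95)*(-14) = 13965*(-14) = -195510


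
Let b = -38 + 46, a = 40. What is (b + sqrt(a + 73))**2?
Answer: (8 + sqrt(113))**2 ≈ 347.08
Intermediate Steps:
b = 8
(b + sqrt(a + 73))**2 = (8 + sqrt(40 + 73))**2 = (8 + sqrt(113))**2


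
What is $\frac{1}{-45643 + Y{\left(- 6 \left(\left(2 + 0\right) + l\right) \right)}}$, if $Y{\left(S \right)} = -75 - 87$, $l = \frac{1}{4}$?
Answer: $- \frac{1}{45805} \approx -2.1832 \cdot 10^{-5}$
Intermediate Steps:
$l = \frac{1}{4} \approx 0.25$
$Y{\left(S \right)} = -162$ ($Y{\left(S \right)} = -75 - 87 = -162$)
$\frac{1}{-45643 + Y{\left(- 6 \left(\left(2 + 0\right) + l\right) \right)}} = \frac{1}{-45643 - 162} = \frac{1}{-45805} = - \frac{1}{45805}$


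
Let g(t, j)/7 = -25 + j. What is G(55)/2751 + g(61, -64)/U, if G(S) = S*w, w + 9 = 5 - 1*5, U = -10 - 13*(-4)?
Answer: -82603/5502 ≈ -15.013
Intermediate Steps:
U = 42 (U = -10 + 52 = 42)
g(t, j) = -175 + 7*j (g(t, j) = 7*(-25 + j) = -175 + 7*j)
w = -9 (w = -9 + (5 - 1*5) = -9 + (5 - 5) = -9 + 0 = -9)
G(S) = -9*S (G(S) = S*(-9) = -9*S)
G(55)/2751 + g(61, -64)/U = -9*55/2751 + (-175 + 7*(-64))/42 = -495*1/2751 + (-175 - 448)*(1/42) = -165/917 - 623*1/42 = -165/917 - 89/6 = -82603/5502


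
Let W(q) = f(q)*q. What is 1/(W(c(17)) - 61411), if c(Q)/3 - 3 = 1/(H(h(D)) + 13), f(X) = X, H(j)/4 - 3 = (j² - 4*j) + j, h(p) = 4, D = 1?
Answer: -1681/103093507 ≈ -1.6306e-5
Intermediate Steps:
H(j) = 12 - 12*j + 4*j² (H(j) = 12 + 4*((j² - 4*j) + j) = 12 + 4*(j² - 3*j) = 12 + (-12*j + 4*j²) = 12 - 12*j + 4*j²)
c(Q) = 372/41 (c(Q) = 9 + 3/((12 - 12*4 + 4*4²) + 13) = 9 + 3/((12 - 48 + 4*16) + 13) = 9 + 3/((12 - 48 + 64) + 13) = 9 + 3/(28 + 13) = 9 + 3/41 = 372/41)
W(q) = q² (W(q) = q*q = q²)
1/(W(c(17)) - 61411) = 1/((372/41)² - 61411) = 1/(138384/1681 - 61411) = 1/(-103093507/1681) = -1681/103093507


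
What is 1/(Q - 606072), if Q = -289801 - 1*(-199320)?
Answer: -1/696553 ≈ -1.4356e-6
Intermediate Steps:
Q = -90481 (Q = -289801 + 199320 = -90481)
1/(Q - 606072) = 1/(-90481 - 606072) = 1/(-696553) = -1/696553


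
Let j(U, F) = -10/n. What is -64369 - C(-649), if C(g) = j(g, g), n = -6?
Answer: -193112/3 ≈ -64371.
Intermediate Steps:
j(U, F) = 5/3 (j(U, F) = -10/(-6) = -10*(-⅙) = 5/3)
C(g) = 5/3
-64369 - C(-649) = -64369 - 1*5/3 = -64369 - 5/3 = -193112/3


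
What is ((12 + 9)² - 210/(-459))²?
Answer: 4562056849/23409 ≈ 1.9488e+5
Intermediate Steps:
((12 + 9)² - 210/(-459))² = (21² - 210*(-1/459))² = (441 + 70/153)² = (67543/153)² = 4562056849/23409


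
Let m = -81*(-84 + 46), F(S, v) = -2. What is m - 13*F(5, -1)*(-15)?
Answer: 2688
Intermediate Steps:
m = 3078 (m = -81*(-38) = 3078)
m - 13*F(5, -1)*(-15) = 3078 - 13*(-2)*(-15) = 3078 - (-26)*(-15) = 3078 - 1*390 = 3078 - 390 = 2688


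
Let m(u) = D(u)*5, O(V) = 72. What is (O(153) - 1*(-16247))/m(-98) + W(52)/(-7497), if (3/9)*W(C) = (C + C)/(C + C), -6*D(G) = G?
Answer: 356686/1785 ≈ 199.82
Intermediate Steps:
D(G) = -G/6
m(u) = -5*u/6 (m(u) = -u/6*5 = -5*u/6)
W(C) = 3 (W(C) = 3*((C + C)/(C + C)) = 3*((2*C)/((2*C))) = 3*((2*C)*(1/(2*C))) = 3*1 = 3)
(O(153) - 1*(-16247))/m(-98) + W(52)/(-7497) = (72 - 1*(-16247))/((-⅚*(-98))) + 3/(-7497) = (72 + 16247)/(245/3) + 3*(-1/7497) = 16319*(3/245) - 1/2499 = 48957/245 - 1/2499 = 356686/1785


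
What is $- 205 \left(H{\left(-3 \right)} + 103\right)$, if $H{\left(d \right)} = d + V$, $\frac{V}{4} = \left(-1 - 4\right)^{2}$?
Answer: $-41000$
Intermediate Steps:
$V = 100$ ($V = 4 \left(-1 - 4\right)^{2} = 4 \left(-5\right)^{2} = 4 \cdot 25 = 100$)
$H{\left(d \right)} = 100 + d$ ($H{\left(d \right)} = d + 100 = 100 + d$)
$- 205 \left(H{\left(-3 \right)} + 103\right) = - 205 \left(\left(100 - 3\right) + 103\right) = - 205 \left(97 + 103\right) = \left(-205\right) 200 = -41000$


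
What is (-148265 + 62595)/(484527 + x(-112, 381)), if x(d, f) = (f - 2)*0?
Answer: -85670/484527 ≈ -0.17681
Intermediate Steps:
x(d, f) = 0 (x(d, f) = (-2 + f)*0 = 0)
(-148265 + 62595)/(484527 + x(-112, 381)) = (-148265 + 62595)/(484527 + 0) = -85670/484527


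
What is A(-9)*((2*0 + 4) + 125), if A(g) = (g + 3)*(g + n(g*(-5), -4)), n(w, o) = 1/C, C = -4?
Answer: 14319/2 ≈ 7159.5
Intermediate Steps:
n(w, o) = -¼ (n(w, o) = 1/(-4) = 1*(-¼) = -¼)
A(g) = (3 + g)*(-¼ + g) (A(g) = (g + 3)*(g - ¼) = (3 + g)*(-¼ + g))
A(-9)*((2*0 + 4) + 125) = (-¾ + (-9)² + (11/4)*(-9))*((2*0 + 4) + 125) = (-¾ + 81 - 99/4)*((0 + 4) + 125) = 111*(4 + 125)/2 = (111/2)*129 = 14319/2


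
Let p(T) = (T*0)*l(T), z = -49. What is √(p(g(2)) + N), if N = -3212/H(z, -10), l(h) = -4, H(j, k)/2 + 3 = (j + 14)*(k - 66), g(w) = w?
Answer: I*√4267142/2657 ≈ 0.77746*I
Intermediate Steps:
H(j, k) = -6 + 2*(-66 + k)*(14 + j) (H(j, k) = -6 + 2*((j + 14)*(k - 66)) = -6 + 2*((14 + j)*(-66 + k)) = -6 + 2*((-66 + k)*(14 + j)) = -6 + 2*(-66 + k)*(14 + j))
p(T) = 0 (p(T) = (T*0)*(-4) = 0*(-4) = 0)
N = -1606/2657 (N = -3212/(-1854 - 132*(-49) + 28*(-10) + 2*(-49)*(-10)) = -3212/(-1854 + 6468 - 280 + 980) = -3212/5314 = -3212*1/5314 = -1606/2657 ≈ -0.60444)
√(p(g(2)) + N) = √(0 - 1606/2657) = √(-1606/2657) = I*√4267142/2657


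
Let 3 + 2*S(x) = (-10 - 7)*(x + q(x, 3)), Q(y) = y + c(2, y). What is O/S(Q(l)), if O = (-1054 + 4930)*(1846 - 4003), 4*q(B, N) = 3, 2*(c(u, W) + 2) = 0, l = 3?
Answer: 66884256/131 ≈ 5.1057e+5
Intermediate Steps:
c(u, W) = -2 (c(u, W) = -2 + (½)*0 = -2 + 0 = -2)
q(B, N) = ¾ (q(B, N) = (¼)*3 = ¾)
Q(y) = -2 + y (Q(y) = y - 2 = -2 + y)
O = -8360532 (O = 3876*(-2157) = -8360532)
S(x) = -63/8 - 17*x/2 (S(x) = -3/2 + ((-10 - 7)*(x + ¾))/2 = -3/2 + (-17*(¾ + x))/2 = -3/2 + (-51/4 - 17*x)/2 = -3/2 + (-51/8 - 17*x/2) = -63/8 - 17*x/2)
O/S(Q(l)) = -8360532/(-63/8 - 17*(-2 + 3)/2) = -8360532/(-63/8 - 17/2*1) = -8360532/(-63/8 - 17/2) = -8360532/(-131/8) = -8360532*(-8/131) = 66884256/131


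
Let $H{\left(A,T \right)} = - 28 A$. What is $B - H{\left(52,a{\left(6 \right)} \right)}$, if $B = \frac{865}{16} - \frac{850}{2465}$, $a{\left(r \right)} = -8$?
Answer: $\frac{700509}{464} \approx 1509.7$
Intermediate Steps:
$B = \frac{24925}{464}$ ($B = 865 \cdot \frac{1}{16} - \frac{10}{29} = \frac{865}{16} - \frac{10}{29} = \frac{24925}{464} \approx 53.718$)
$B - H{\left(52,a{\left(6 \right)} \right)} = \frac{24925}{464} - \left(-28\right) 52 = \frac{24925}{464} - -1456 = \frac{24925}{464} + 1456 = \frac{700509}{464}$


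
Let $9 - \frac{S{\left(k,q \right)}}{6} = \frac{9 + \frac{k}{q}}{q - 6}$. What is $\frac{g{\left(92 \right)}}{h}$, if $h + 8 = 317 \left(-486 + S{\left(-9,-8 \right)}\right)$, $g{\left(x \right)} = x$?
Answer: $- \frac{5152}{7592281} \approx -0.00067858$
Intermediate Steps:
$S{\left(k,q \right)} = 54 - \frac{6 \left(9 + \frac{k}{q}\right)}{-6 + q}$ ($S{\left(k,q \right)} = 54 - 6 \frac{9 + \frac{k}{q}}{q - 6} = 54 - 6 \frac{9 + \frac{k}{q}}{-6 + q} = 54 - \frac{6 \left(9 + \frac{k}{q}\right)}{-6 + q}$)
$h = - \frac{7592281}{56}$ ($h = -8 + 317 \left(-486 + \frac{6 \left(\left(-1\right) \left(-9\right) - -504 + 9 \left(-8\right)^{2}\right)}{\left(-8\right) \left(-6 - 8\right)}\right) = -8 + 317 \left(-486 + 6 \left(- \frac{1}{8}\right) \frac{1}{-14} \left(9 + 504 + 9 \cdot 64\right)\right) = -8 + 317 \left(-486 + 6 \left(- \frac{1}{8}\right) \left(- \frac{1}{14}\right) \left(9 + 504 + 576\right)\right) = -8 + 317 \left(-486 + 6 \left(- \frac{1}{8}\right) \left(- \frac{1}{14}\right) 1089\right) = -8 + 317 \left(-486 + \frac{3267}{56}\right) = -8 + 317 \left(- \frac{23949}{56}\right) = -8 - \frac{7591833}{56} = - \frac{7592281}{56} \approx -1.3558 \cdot 10^{5}$)
$\frac{g{\left(92 \right)}}{h} = \frac{92}{- \frac{7592281}{56}} = 92 \left(- \frac{56}{7592281}\right) = - \frac{5152}{7592281}$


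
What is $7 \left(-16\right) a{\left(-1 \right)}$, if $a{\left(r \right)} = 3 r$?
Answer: $336$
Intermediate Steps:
$7 \left(-16\right) a{\left(-1 \right)} = 7 \left(-16\right) 3 \left(-1\right) = \left(-112\right) \left(-3\right) = 336$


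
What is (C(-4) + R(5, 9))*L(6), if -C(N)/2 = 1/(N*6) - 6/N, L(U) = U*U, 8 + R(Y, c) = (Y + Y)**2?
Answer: 3207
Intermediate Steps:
R(Y, c) = -8 + 4*Y**2 (R(Y, c) = -8 + (Y + Y)**2 = -8 + (2*Y)**2 = -8 + 4*Y**2)
L(U) = U**2
C(N) = 35/(3*N) (C(N) = -2*(1/(N*6) - 6/N) = -2*((1/6)/N - 6/N) = -2*(1/(6*N) - 6/N) = -(-35)/(3*N) = 35/(3*N))
(C(-4) + R(5, 9))*L(6) = ((35/3)/(-4) + (-8 + 4*5**2))*6**2 = ((35/3)*(-1/4) + (-8 + 4*25))*36 = (-35/12 + (-8 + 100))*36 = (-35/12 + 92)*36 = (1069/12)*36 = 3207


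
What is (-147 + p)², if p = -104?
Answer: 63001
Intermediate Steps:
(-147 + p)² = (-147 - 104)² = (-251)² = 63001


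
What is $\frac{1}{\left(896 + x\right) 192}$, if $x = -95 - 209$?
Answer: $\frac{1}{113664} \approx 8.7979 \cdot 10^{-6}$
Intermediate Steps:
$x = -304$ ($x = -95 - 209 = -304$)
$\frac{1}{\left(896 + x\right) 192} = \frac{1}{\left(896 - 304\right) 192} = \frac{1}{592} \cdot \frac{1}{192} = \frac{1}{113664}$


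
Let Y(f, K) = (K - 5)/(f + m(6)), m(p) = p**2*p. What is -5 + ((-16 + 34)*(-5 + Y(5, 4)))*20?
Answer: -399265/221 ≈ -1806.6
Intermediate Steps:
m(p) = p**3
Y(f, K) = (-5 + K)/(216 + f) (Y(f, K) = (K - 5)/(f + 6**3) = (-5 + K)/(f + 216) = (-5 + K)/(216 + f))
-5 + ((-16 + 34)*(-5 + Y(5, 4)))*20 = -5 + ((-16 + 34)*(-5 + (-5 + 4)/(216 + 5)))*20 = -5 + (18*(-5 - 1/221))*20 = -5 + (18*(-1106/221))*20 = -5 - 19908/221*20 = -5 - 398160/221 = -399265/221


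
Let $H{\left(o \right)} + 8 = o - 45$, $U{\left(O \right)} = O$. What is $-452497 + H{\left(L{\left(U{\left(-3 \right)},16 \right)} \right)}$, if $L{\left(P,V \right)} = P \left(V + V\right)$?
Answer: $-452646$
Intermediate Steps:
$L{\left(P,V \right)} = 2 P V$ ($L{\left(P,V \right)} = P 2 V = 2 P V$)
$H{\left(o \right)} = -53 + o$ ($H{\left(o \right)} = -8 + \left(o - 45\right) = -8 + \left(-45 + o\right) = -53 + o$)
$-452497 + H{\left(L{\left(U{\left(-3 \right)},16 \right)} \right)} = -452497 + \left(-53 + 2 \left(-3\right) 16\right) = -452497 - 149 = -452646$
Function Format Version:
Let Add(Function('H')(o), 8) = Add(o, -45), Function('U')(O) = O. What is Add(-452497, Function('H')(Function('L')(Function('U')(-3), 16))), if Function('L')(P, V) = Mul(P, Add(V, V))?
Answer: -452646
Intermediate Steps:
Function('L')(P, V) = Mul(2, P, V) (Function('L')(P, V) = Mul(P, Mul(2, V)) = Mul(2, P, V))
Function('H')(o) = Add(-53, o) (Function('H')(o) = Add(-8, Add(o, -45)) = Add(-8, Add(-45, o)) = Add(-53, o))
Add(-452497, Function('H')(Function('L')(Function('U')(-3), 16))) = Add(-452497, Add(-53, Mul(2, -3, 16))) = Add(-452497, Add(-53, -96)) = Add(-452497, -149) = -452646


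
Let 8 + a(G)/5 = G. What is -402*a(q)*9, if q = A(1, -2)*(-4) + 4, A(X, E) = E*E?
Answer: 361800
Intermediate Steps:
A(X, E) = E²
q = -12 (q = (-2)²*(-4) + 4 = 4*(-4) + 4 = -16 + 4 = -12)
a(G) = -40 + 5*G
-402*a(q)*9 = -402*(-40 + 5*(-12))*9 = -402*(-40 - 60)*9 = -(-40200)*9 = -402*(-900) = 361800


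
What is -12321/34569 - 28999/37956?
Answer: -163346923/145788996 ≈ -1.1204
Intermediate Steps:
-12321/34569 - 28999/37956 = -12321*1/34569 - 28999*1/37956 = -1369/3841 - 28999/37956 = -163346923/145788996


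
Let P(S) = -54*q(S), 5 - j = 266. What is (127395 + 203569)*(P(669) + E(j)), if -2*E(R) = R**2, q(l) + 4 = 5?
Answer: -11290671378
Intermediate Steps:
j = -261 (j = 5 - 1*266 = 5 - 266 = -261)
q(l) = 1 (q(l) = -4 + 5 = 1)
P(S) = -54 (P(S) = -54*1 = -54)
E(R) = -R**2/2
(127395 + 203569)*(P(669) + E(j)) = (127395 + 203569)*(-54 - 1/2*(-261)**2) = 330964*(-54 - 1/2*68121) = 330964*(-54 - 68121/2) = 330964*(-68229/2) = -11290671378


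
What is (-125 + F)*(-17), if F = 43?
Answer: 1394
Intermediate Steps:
(-125 + F)*(-17) = (-125 + 43)*(-17) = -82*(-17) = 1394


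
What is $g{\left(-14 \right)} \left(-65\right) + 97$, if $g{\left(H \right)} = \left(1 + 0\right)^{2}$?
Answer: $32$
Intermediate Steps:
$g{\left(H \right)} = 1$ ($g{\left(H \right)} = 1^{2} = 1$)
$g{\left(-14 \right)} \left(-65\right) + 97 = 1 \left(-65\right) + 97 = -65 + 97 = 32$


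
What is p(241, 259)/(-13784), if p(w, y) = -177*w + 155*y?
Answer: 314/1723 ≈ 0.18224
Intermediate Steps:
p(241, 259)/(-13784) = (-177*241 + 155*259)/(-13784) = (-42657 + 40145)*(-1/13784) = -2512*(-1/13784) = 314/1723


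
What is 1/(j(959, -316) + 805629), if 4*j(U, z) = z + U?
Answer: 4/3223159 ≈ 1.2410e-6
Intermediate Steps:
j(U, z) = U/4 + z/4 (j(U, z) = (z + U)/4 = (U + z)/4 = U/4 + z/4)
1/(j(959, -316) + 805629) = 1/(((1/4)*959 + (1/4)*(-316)) + 805629) = 1/((959/4 - 79) + 805629) = 1/(643/4 + 805629) = 1/(3223159/4) = 4/3223159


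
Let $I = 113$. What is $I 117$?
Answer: $13221$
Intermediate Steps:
$I 117 = 113 \cdot 117 = 13221$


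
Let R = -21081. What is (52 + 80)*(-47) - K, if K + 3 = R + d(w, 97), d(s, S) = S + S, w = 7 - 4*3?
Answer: 14686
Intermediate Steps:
w = -5 (w = 7 - 12 = -5)
d(s, S) = 2*S
K = -20890 (K = -3 + (-21081 + 2*97) = -3 + (-21081 + 194) = -3 - 20887 = -20890)
(52 + 80)*(-47) - K = (52 + 80)*(-47) - 1*(-20890) = 132*(-47) + 20890 = -6204 + 20890 = 14686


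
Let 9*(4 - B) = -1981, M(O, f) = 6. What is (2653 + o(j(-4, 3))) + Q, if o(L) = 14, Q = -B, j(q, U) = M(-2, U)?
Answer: 21986/9 ≈ 2442.9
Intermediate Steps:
j(q, U) = 6
B = 2017/9 (B = 4 - ⅑*(-1981) = 4 + 1981/9 = 2017/9 ≈ 224.11)
Q = -2017/9 (Q = -1*2017/9 = -2017/9 ≈ -224.11)
(2653 + o(j(-4, 3))) + Q = (2653 + 14) - 2017/9 = 2667 - 2017/9 = 21986/9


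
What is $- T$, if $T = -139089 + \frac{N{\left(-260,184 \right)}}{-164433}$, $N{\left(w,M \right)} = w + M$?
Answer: $\frac{22870821461}{164433} \approx 1.3909 \cdot 10^{5}$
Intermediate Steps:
$N{\left(w,M \right)} = M + w$
$T = - \frac{22870821461}{164433}$ ($T = -139089 + \frac{184 - 260}{-164433} = -139089 - - \frac{76}{164433} = -139089 + \frac{76}{164433} = - \frac{22870821461}{164433} \approx -1.3909 \cdot 10^{5}$)
$- T = \left(-1\right) \left(- \frac{22870821461}{164433}\right) = \frac{22870821461}{164433}$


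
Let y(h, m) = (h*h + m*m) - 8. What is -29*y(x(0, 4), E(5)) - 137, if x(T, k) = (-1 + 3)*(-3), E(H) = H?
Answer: -1674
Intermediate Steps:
x(T, k) = -6 (x(T, k) = 2*(-3) = -6)
y(h, m) = -8 + h**2 + m**2 (y(h, m) = (h**2 + m**2) - 8 = -8 + h**2 + m**2)
-29*y(x(0, 4), E(5)) - 137 = -29*(-8 + (-6)**2 + 5**2) - 137 = -29*(-8 + 36 + 25) - 137 = -29*53 - 137 = -1537 - 137 = -1674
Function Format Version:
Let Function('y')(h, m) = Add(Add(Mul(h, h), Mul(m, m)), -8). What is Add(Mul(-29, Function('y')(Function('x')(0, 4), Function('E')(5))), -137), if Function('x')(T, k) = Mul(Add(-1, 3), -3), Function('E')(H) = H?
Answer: -1674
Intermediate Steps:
Function('x')(T, k) = -6 (Function('x')(T, k) = Mul(2, -3) = -6)
Function('y')(h, m) = Add(-8, Pow(h, 2), Pow(m, 2)) (Function('y')(h, m) = Add(Add(Pow(h, 2), Pow(m, 2)), -8) = Add(-8, Pow(h, 2), Pow(m, 2)))
Add(Mul(-29, Function('y')(Function('x')(0, 4), Function('E')(5))), -137) = Add(Mul(-29, Add(-8, Pow(-6, 2), Pow(5, 2))), -137) = Add(Mul(-29, Add(-8, 36, 25)), -137) = Add(Mul(-29, 53), -137) = Add(-1537, -137) = -1674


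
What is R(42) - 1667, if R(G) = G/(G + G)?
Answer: -3333/2 ≈ -1666.5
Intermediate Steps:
R(G) = ½ (R(G) = G/((2*G)) = G*(1/(2*G)) = ½)
R(42) - 1667 = ½ - 1667 = -3333/2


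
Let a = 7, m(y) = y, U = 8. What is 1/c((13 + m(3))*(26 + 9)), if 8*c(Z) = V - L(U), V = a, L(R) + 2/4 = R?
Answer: -16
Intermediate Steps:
L(R) = -½ + R
V = 7
c(Z) = -1/16 (c(Z) = (7 - (-½ + 8))/8 = (7 - 1*15/2)/8 = (7 - 15/2)/8 = (⅛)*(-½) = -1/16)
1/c((13 + m(3))*(26 + 9)) = 1/(-1/16) = -16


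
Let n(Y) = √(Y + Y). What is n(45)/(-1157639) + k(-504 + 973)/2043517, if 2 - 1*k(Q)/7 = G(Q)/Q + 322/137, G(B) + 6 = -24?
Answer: -18402/18757442543 - 3*√10/1157639 ≈ -9.1760e-6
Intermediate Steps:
G(B) = -30 (G(B) = -6 - 24 = -30)
k(Q) = -336/137 + 210/Q (k(Q) = 14 - 7*(-30/Q + 322/137) = 14 - 7*(322/137 - 30/Q) = 14 + (-2254/137 + 210/Q) = -336/137 + 210/Q)
n(Y) = √2*√Y (n(Y) = √(2*Y) = √2*√Y)
n(45)/(-1157639) + k(-504 + 973)/2043517 = (√2*√45)/(-1157639) + (-336/137 + 210/(-504 + 973))/2043517 = (√2*(3*√5))*(-1/1157639) + (-336/137 + 210/469)*(1/2043517) = (3*√10)*(-1/1157639) + (-336/137 + 210*(1/469))*(1/2043517) = -3*√10/1157639 + (-336/137 + 30/67)*(1/2043517) = -3*√10/1157639 - 18402/9179*1/2043517 = -3*√10/1157639 - 18402/18757442543 = -18402/18757442543 - 3*√10/1157639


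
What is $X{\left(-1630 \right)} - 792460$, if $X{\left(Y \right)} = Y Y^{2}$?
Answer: $-4331539460$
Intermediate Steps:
$X{\left(Y \right)} = Y^{3}$
$X{\left(-1630 \right)} - 792460 = \left(-1630\right)^{3} - 792460 = -4330747000 - 792460 = -4331539460$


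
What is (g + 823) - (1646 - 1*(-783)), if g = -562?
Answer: -2168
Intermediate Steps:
(g + 823) - (1646 - 1*(-783)) = (-562 + 823) - (1646 - 1*(-783)) = 261 - (1646 + 783) = 261 - 1*2429 = 261 - 2429 = -2168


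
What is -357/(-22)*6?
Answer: 1071/11 ≈ 97.364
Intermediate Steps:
-357/(-22)*6 = -357*(-1)/22*6 = -17*(-21/22)*6 = (357/22)*6 = 1071/11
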